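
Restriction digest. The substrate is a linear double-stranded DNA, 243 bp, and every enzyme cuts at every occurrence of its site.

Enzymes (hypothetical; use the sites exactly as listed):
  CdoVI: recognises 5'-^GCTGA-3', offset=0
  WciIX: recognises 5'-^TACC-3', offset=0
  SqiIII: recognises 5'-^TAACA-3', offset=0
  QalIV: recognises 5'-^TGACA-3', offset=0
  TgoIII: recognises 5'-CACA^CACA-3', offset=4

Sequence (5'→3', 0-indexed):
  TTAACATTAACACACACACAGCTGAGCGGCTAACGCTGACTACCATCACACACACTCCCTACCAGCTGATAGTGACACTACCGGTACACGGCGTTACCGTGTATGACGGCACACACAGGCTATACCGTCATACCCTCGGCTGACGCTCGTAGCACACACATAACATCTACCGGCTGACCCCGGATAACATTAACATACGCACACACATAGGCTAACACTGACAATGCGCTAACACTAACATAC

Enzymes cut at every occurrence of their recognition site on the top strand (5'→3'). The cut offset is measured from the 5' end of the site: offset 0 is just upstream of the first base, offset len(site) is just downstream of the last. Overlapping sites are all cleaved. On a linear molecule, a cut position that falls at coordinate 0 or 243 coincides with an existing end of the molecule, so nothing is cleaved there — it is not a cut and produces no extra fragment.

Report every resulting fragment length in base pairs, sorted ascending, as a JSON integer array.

[1,2,4,4,5,5,6,6,6,6,6,6,7,7,8,8,8,8,9,9,9,10,11,12,13,14,16,18,19]

Scan for sites:
  CdoVI GCTGA/0: at [20, 34, 64, 138, 172] ⇒ [20, 34, 64, 138, 172]
  WciIX TACC/0: at [40, 59, 78, 94, 122, 130, 167] ⇒ [40, 59, 78, 94, 122, 130, 167]
  SqiIII TAACA/0: at [1, 7, 160, 184, 190, 212, 229, 235] ⇒ [1, 7, 160, 184, 190, 212, 229, 235]
  QalIV TGACA/0: at [72, 218] ⇒ [72, 218]
  TgoIII CACACACA/4: at [10, 12, 46, 109, 152, 199] ⇒ [14, 16, 50, 113, 156, 203]

Pooled cuts: [1, 7, 14, 16, 20, 34, 40, 50, 59, 64, 72, 78, 94, 113, 122, 130, 138, 156, 160, 167, 172, 184, 190, 203, 212, 218, 229, 235]

Fragments:
  [0,1): 1 bp
  [1,7): 6 bp
  [7,14): 7 bp
  [14,16): 2 bp
  [16,20): 4 bp
  [20,34): 14 bp
  [34,40): 6 bp
  [40,50): 10 bp
  [50,59): 9 bp
  [59,64): 5 bp
  [64,72): 8 bp
  [72,78): 6 bp
  [78,94): 16 bp
  [94,113): 19 bp
  [113,122): 9 bp
  [122,130): 8 bp
  [130,138): 8 bp
  [138,156): 18 bp
  [156,160): 4 bp
  [160,167): 7 bp
  [167,172): 5 bp
  [172,184): 12 bp
  [184,190): 6 bp
  [190,203): 13 bp
  [203,212): 9 bp
  [212,218): 6 bp
  [218,229): 11 bp
  [229,235): 6 bp
  [235,243): 8 bp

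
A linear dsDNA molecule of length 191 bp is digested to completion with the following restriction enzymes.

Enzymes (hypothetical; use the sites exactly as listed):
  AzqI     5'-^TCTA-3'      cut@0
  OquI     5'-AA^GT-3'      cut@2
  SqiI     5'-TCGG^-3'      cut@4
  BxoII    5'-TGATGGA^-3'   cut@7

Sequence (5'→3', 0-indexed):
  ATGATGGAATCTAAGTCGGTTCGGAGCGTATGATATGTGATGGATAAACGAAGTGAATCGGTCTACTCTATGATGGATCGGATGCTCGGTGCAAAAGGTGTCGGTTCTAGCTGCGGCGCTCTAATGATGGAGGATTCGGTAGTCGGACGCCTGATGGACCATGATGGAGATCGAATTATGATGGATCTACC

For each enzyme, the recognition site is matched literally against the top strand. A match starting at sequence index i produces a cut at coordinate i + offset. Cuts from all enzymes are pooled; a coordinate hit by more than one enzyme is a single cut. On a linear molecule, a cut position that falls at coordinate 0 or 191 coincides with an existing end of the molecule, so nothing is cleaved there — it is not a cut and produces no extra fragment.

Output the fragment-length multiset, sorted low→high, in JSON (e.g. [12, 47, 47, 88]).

Per-enzyme occurrences:
  AzqI (TCTA, off=0): starts [9, 61, 66, 105, 119, 185] → cuts [9, 61, 66, 105, 119, 185]
  OquI (AAGT, off=2): starts [12, 50] → cuts [14, 52]
  SqiI (TCGG, off=4): starts [15, 20, 57, 77, 85, 100, 135, 142] → cuts [19, 24, 61, 81, 89, 104, 139, 146]
  BxoII (TGATGGA, off=7): starts [1, 37, 70, 124, 151, 161, 178] → cuts [8, 44, 77, 131, 158, 168, 185]

All cut coordinates (distinct, sorted): [8, 9, 14, 19, 24, 44, 52, 61, 66, 77, 81, 89, 104, 105, 119, 131, 139, 146, 158, 168, 185]

Fragment lengths:
  [0,8): 8 bp
  [8,9): 1 bp
  [9,14): 5 bp
  [14,19): 5 bp
  [19,24): 5 bp
  [24,44): 20 bp
  [44,52): 8 bp
  [52,61): 9 bp
  [61,66): 5 bp
  [66,77): 11 bp
  [77,81): 4 bp
  [81,89): 8 bp
  [89,104): 15 bp
  [104,105): 1 bp
  [105,119): 14 bp
  [119,131): 12 bp
  [131,139): 8 bp
  [139,146): 7 bp
  [146,158): 12 bp
  [158,168): 10 bp
  [168,185): 17 bp
  [185,191): 6 bp

[1,1,4,5,5,5,5,6,7,8,8,8,8,9,10,11,12,12,14,15,17,20]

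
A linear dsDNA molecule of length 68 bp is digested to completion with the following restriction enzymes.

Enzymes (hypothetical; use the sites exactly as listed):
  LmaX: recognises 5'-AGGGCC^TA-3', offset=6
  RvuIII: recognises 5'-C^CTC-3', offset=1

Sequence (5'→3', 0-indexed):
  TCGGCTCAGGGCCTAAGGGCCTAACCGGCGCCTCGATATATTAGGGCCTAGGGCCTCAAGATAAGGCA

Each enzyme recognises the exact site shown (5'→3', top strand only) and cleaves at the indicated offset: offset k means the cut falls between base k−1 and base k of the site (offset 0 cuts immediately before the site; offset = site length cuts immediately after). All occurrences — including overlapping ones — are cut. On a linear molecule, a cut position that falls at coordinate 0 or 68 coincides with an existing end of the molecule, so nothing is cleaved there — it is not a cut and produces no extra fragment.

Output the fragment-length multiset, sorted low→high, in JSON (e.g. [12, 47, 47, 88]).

[6,8,10,13,14,17]

Site scan:
  LmaX (AGGGCCTA, off=6): starts [7, 15, 42] → cuts [13, 21, 48]
  RvuIII (CCTC, off=1): starts [30, 53] → cuts [31, 54]

All cut coordinates (distinct, sorted): [13, 21, 31, 48, 54]

Fragments:
  [0,13): 13 bp
  [13,21): 8 bp
  [21,31): 10 bp
  [31,48): 17 bp
  [48,54): 6 bp
  [54,68): 14 bp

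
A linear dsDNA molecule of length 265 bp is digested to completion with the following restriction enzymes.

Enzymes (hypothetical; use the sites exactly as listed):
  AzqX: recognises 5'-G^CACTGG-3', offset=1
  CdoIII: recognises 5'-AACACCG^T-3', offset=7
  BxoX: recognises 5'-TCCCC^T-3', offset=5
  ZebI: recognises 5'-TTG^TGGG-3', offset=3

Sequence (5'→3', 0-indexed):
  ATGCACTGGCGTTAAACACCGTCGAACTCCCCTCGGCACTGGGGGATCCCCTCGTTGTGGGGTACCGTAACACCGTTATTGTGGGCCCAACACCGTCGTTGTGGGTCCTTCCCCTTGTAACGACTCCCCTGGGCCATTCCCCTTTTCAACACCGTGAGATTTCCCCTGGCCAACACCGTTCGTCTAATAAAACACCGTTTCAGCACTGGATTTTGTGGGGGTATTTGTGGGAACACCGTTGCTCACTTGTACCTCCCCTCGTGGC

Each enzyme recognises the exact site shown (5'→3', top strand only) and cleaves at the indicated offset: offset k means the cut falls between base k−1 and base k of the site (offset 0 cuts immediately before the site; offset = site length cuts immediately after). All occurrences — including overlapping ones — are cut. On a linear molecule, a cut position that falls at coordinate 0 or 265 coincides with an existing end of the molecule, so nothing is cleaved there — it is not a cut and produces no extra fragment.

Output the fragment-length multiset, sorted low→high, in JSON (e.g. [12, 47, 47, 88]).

[3,4,6,6,6,6,7,11,11,12,12,12,12,12,13,13,14,15,15,18,18,19,20]

Per-enzyme occurrences:
  AzqX GCACTGG/1: at [2, 35, 202] ⇒ [3, 36, 203]
  CdoIII AACACCGT/7: at [14, 68, 88, 147, 171, 190, 231] ⇒ [21, 75, 95, 154, 178, 197, 238]
  BxoX TCCCCT/5: at [27, 46, 109, 124, 137, 161, 253] ⇒ [32, 51, 114, 129, 142, 166, 258]
  ZebI TTGTGGG/3: at [54, 78, 98, 212, 224] ⇒ [57, 81, 101, 215, 227]

Pooled cuts: [3, 21, 32, 36, 51, 57, 75, 81, 95, 101, 114, 129, 142, 154, 166, 178, 197, 203, 215, 227, 238, 258]

Fragment lengths:
  [0,3): 3 bp
  [3,21): 18 bp
  [21,32): 11 bp
  [32,36): 4 bp
  [36,51): 15 bp
  [51,57): 6 bp
  [57,75): 18 bp
  [75,81): 6 bp
  [81,95): 14 bp
  [95,101): 6 bp
  [101,114): 13 bp
  [114,129): 15 bp
  [129,142): 13 bp
  [142,154): 12 bp
  [154,166): 12 bp
  [166,178): 12 bp
  [178,197): 19 bp
  [197,203): 6 bp
  [203,215): 12 bp
  [215,227): 12 bp
  [227,238): 11 bp
  [238,258): 20 bp
  [258,265): 7 bp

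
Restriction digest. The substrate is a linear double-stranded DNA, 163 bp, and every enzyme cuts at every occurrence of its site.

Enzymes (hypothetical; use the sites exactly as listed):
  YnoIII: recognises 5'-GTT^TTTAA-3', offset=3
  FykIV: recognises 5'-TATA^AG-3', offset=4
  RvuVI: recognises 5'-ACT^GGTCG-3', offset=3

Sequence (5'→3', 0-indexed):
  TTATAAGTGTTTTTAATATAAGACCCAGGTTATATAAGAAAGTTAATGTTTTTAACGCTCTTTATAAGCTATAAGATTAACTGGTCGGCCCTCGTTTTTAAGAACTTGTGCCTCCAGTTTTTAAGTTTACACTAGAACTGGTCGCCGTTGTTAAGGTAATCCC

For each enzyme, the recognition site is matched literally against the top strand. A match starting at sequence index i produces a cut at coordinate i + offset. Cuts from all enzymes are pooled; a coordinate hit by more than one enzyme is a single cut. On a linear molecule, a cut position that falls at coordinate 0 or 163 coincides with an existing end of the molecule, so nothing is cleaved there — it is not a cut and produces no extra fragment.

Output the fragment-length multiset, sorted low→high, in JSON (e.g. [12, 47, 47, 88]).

Site scan:
  YnoIII (GTTTTTAA, off=3): starts [8, 47, 93, 116] → cuts [11, 50, 96, 119]
  FykIV (TATAAG, off=4): starts [1, 16, 32, 62, 69] → cuts [5, 20, 36, 66, 73]
  RvuVI (ACTGGTCG, off=3): starts [79, 136] → cuts [82, 139]

Pooled cuts: [5, 11, 20, 36, 50, 66, 73, 82, 96, 119, 139]

Fragment lengths:
  [0,5): 5 bp
  [5,11): 6 bp
  [11,20): 9 bp
  [20,36): 16 bp
  [36,50): 14 bp
  [50,66): 16 bp
  [66,73): 7 bp
  [73,82): 9 bp
  [82,96): 14 bp
  [96,119): 23 bp
  [119,139): 20 bp
  [139,163): 24 bp

[5,6,7,9,9,14,14,16,16,20,23,24]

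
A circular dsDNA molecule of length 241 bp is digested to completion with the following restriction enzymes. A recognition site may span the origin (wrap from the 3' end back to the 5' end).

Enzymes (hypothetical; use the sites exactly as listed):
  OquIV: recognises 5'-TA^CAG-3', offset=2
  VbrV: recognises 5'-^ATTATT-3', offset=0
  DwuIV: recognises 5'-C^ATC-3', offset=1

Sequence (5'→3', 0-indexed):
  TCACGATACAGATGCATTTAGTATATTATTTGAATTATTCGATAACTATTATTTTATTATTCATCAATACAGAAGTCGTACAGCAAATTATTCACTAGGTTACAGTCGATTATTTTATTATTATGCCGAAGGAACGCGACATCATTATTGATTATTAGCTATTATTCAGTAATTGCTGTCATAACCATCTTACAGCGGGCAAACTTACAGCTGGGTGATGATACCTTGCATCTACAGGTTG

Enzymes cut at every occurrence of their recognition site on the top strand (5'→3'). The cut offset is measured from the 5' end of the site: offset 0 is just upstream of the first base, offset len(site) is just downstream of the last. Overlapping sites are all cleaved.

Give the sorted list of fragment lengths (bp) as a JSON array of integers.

[3,5,6,6,6,7,7,7,8,8,9,10,11,14,15,15,16,16,22,24,26]

Per-enzyme occurrences:
  OquIV TACAG/2: at [6, 67, 78, 100, 190, 205, 232] ⇒ [8, 69, 80, 102, 192, 207, 234]
  VbrV ATTATT/0: at [24, 33, 47, 55, 86, 108, 116, 143, 150, 160] ⇒ [24, 33, 47, 55, 86, 108, 116, 143, 150, 160]
  DwuIV CATC/1: at [61, 139, 185, 228] ⇒ [62, 140, 186, 229]

Pooled cuts: [8, 24, 33, 47, 55, 62, 69, 80, 86, 102, 108, 116, 140, 143, 150, 160, 186, 192, 207, 229, 234]

Fragment lengths:
  8→24: 16 bp
  24→33: 9 bp
  33→47: 14 bp
  47→55: 8 bp
  55→62: 7 bp
  62→69: 7 bp
  69→80: 11 bp
  80→86: 6 bp
  86→102: 16 bp
  102→108: 6 bp
  108→116: 8 bp
  116→140: 24 bp
  140→143: 3 bp
  143→150: 7 bp
  150→160: 10 bp
  160→186: 26 bp
  186→192: 6 bp
  192→207: 15 bp
  207→229: 22 bp
  229→234: 5 bp
  234→8 (wrap): 241-234+8 = 15 bp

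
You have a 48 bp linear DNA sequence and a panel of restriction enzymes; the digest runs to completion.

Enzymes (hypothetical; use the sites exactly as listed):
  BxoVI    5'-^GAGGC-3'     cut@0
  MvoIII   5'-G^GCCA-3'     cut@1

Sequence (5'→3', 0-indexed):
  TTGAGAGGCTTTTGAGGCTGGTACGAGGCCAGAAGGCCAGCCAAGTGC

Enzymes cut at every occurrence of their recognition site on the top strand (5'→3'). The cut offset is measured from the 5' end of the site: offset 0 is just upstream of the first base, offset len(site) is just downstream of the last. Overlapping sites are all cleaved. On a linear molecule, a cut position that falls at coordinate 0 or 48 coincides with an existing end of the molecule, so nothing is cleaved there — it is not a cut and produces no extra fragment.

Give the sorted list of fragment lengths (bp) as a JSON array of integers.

Per-enzyme occurrences:
  BxoVI (GAGGC, off=0): starts [4, 13, 24] → cuts [4, 13, 24]
  MvoIII (GGCCA, off=1): starts [26, 34] → cuts [27, 35]

Pooled cuts: [4, 13, 24, 27, 35]

Fragment lengths:
  [0,4): 4 bp
  [4,13): 9 bp
  [13,24): 11 bp
  [24,27): 3 bp
  [27,35): 8 bp
  [35,48): 13 bp

[3,4,8,9,11,13]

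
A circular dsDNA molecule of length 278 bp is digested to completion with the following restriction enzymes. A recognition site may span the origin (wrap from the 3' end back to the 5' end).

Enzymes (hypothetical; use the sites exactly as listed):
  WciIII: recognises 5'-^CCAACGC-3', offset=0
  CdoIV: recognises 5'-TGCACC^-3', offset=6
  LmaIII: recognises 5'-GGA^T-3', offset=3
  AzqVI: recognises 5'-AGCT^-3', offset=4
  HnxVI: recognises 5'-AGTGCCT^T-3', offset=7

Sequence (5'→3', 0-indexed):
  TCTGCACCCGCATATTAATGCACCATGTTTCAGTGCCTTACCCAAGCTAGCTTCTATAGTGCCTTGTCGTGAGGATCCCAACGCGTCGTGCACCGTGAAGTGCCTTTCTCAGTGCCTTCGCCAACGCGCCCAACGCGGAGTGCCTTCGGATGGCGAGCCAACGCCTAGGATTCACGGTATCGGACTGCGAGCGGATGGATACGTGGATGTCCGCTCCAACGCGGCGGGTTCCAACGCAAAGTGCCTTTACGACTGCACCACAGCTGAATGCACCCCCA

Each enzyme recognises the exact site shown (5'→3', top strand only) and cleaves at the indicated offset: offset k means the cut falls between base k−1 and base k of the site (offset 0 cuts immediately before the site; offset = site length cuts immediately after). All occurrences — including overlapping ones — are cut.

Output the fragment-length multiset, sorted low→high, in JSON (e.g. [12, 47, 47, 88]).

Scan for sites:
  WciIII CCAACGC/0: at [77, 120, 129, 157, 215, 230] ⇒ [77, 120, 129, 157, 215, 230]
  CdoIV TGCACC/6: at [2, 18, 88, 253, 268] ⇒ [8, 24, 94, 259, 274]
  LmaIII GGAT/3: at [72, 147, 167, 192, 196, 204] ⇒ [75, 150, 170, 195, 199, 207]
  AzqVI AGCT/4: at [44, 48, 261] ⇒ [48, 52, 265]
  HnxVI AGTGCCTT/7: at [31, 57, 98, 110, 138, 239] ⇒ [38, 64, 105, 117, 145, 246]

All cut coordinates (distinct, sorted): [8, 24, 38, 48, 52, 64, 75, 77, 94, 105, 117, 120, 129, 145, 150, 157, 170, 195, 199, 207, 215, 230, 246, 259, 265, 274]

Fragments:
  8→24: 16 bp
  24→38: 14 bp
  38→48: 10 bp
  48→52: 4 bp
  52→64: 12 bp
  64→75: 11 bp
  75→77: 2 bp
  77→94: 17 bp
  94→105: 11 bp
  105→117: 12 bp
  117→120: 3 bp
  120→129: 9 bp
  129→145: 16 bp
  145→150: 5 bp
  150→157: 7 bp
  157→170: 13 bp
  170→195: 25 bp
  195→199: 4 bp
  199→207: 8 bp
  207→215: 8 bp
  215→230: 15 bp
  230→246: 16 bp
  246→259: 13 bp
  259→265: 6 bp
  265→274: 9 bp
  274→8 (wrap): 278-274+8 = 12 bp

[2,3,4,4,5,6,7,8,8,9,9,10,11,11,12,12,12,13,13,14,15,16,16,16,17,25]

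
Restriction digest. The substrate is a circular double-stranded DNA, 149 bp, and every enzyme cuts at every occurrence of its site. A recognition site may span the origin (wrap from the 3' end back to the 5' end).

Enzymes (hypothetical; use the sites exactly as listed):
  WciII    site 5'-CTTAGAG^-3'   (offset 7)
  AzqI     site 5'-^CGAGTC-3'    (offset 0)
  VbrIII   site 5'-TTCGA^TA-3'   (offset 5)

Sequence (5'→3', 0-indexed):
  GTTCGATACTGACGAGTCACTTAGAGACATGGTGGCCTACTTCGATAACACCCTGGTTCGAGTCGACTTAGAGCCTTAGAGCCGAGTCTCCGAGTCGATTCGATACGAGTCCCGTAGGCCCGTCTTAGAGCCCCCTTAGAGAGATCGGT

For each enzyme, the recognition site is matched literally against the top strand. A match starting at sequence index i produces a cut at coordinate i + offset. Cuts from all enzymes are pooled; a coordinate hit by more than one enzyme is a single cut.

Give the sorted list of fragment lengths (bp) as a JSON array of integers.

[1,2,6,8,8,11,13,13,14,14,15,19,25]

Per-enzyme occurrences:
  WciII CTTAGAG/7: at [19, 66, 74, 123, 134] ⇒ [26, 73, 81, 130, 141]
  AzqI CGAGTC/0: at [12, 58, 82, 90, 105] ⇒ [12, 58, 82, 90, 105]
  VbrIII TTCGATA/5: at [1, 40, 98] ⇒ [6, 45, 103]

Pooled cuts: [6, 12, 26, 45, 58, 73, 81, 82, 90, 103, 105, 130, 141]

Fragment lengths:
  6→12: 6 bp
  12→26: 14 bp
  26→45: 19 bp
  45→58: 13 bp
  58→73: 15 bp
  73→81: 8 bp
  81→82: 1 bp
  82→90: 8 bp
  90→103: 13 bp
  103→105: 2 bp
  105→130: 25 bp
  130→141: 11 bp
  141→6 (wrap): 149-141+6 = 14 bp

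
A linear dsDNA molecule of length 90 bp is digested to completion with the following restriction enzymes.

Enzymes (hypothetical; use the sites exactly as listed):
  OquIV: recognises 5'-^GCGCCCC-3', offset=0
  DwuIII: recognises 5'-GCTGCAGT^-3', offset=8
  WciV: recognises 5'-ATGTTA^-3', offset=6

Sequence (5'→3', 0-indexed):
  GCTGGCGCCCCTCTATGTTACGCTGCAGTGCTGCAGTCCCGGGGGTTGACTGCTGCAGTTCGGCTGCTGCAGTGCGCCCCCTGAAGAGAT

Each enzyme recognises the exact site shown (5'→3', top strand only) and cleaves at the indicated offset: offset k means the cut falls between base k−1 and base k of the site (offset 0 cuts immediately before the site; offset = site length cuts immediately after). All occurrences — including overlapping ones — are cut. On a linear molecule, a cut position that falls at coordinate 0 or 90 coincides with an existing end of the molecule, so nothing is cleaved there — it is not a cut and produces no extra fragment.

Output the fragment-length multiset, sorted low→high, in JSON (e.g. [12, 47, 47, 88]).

Per-enzyme occurrences:
  OquIV (GCGCCCC, off=0): starts [4, 73] → cuts [4, 73]
  DwuIII (GCTGCAGT, off=8): starts [21, 29, 51, 65] → cuts [29, 37, 59, 73]
  WciV (ATGTTA, off=6): starts [14] → cuts [20]

Pooled cuts: [4, 20, 29, 37, 59, 73]

Fragment lengths:
  [0,4): 4 bp
  [4,20): 16 bp
  [20,29): 9 bp
  [29,37): 8 bp
  [37,59): 22 bp
  [59,73): 14 bp
  [73,90): 17 bp

[4,8,9,14,16,17,22]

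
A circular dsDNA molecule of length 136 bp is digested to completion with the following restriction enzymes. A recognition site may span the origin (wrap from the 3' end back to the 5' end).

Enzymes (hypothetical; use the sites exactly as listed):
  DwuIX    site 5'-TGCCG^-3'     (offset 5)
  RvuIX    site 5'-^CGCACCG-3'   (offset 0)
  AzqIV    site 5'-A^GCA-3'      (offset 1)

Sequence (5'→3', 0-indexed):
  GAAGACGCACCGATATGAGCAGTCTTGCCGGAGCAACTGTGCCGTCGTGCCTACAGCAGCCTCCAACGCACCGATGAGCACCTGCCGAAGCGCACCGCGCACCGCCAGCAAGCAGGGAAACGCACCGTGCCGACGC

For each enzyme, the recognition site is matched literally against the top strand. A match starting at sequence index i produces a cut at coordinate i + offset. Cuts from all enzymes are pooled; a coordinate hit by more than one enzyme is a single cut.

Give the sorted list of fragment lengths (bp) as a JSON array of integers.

[2,3,4,7,9,9,10,10,11,11,11,12,12,12,13]

Per-enzyme occurrences:
  DwuIX (TGCCG, off=5): starts [25, 39, 82, 127] → cuts [30, 44, 87, 132]
  RvuIX (CGCACCG, off=0): starts [5, 66, 90, 97, 120] → cuts [5, 66, 90, 97, 120]
  AzqIV (AGCA, off=1): starts [17, 31, 54, 76, 106, 110] → cuts [18, 32, 55, 77, 107, 111]

Pooled cuts: [5, 18, 30, 32, 44, 55, 66, 77, 87, 90, 97, 107, 111, 120, 132]

Fragments:
  5→18: 13 bp
  18→30: 12 bp
  30→32: 2 bp
  32→44: 12 bp
  44→55: 11 bp
  55→66: 11 bp
  66→77: 11 bp
  77→87: 10 bp
  87→90: 3 bp
  90→97: 7 bp
  97→107: 10 bp
  107→111: 4 bp
  111→120: 9 bp
  120→132: 12 bp
  132→5 (wrap): 136-132+5 = 9 bp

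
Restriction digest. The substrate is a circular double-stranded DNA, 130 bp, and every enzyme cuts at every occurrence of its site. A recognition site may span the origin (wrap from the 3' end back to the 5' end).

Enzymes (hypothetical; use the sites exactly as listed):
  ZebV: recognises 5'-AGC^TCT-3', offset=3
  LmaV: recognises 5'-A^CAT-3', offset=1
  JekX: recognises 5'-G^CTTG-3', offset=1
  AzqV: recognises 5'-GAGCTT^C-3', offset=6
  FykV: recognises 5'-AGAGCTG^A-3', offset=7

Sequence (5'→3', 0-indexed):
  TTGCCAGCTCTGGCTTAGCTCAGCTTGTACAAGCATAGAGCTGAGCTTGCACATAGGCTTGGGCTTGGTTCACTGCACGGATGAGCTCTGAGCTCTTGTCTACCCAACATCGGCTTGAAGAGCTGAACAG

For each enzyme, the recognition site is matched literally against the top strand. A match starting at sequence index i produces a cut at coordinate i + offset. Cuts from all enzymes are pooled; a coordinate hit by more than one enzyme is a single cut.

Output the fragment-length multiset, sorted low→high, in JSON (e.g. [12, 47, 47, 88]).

[2,6,6,6,6,7,12,13,14,15,20,23]

Scan for sites:
  ZebV AGCTCT/3: at [5, 83, 90] ⇒ [8, 86, 93]
  LmaV ACAT/1: at [50, 106] ⇒ [51, 107]
  JekX GCTTG/1: at [22, 44, 56, 62, 112] ⇒ [23, 45, 57, 63, 113]
  AzqV (GAGCTTC, off=6): no sites
  FykV AGAGCTGA/7: at [36, 118] ⇒ [43, 125]

All cut coordinates (distinct, sorted): [8, 23, 43, 45, 51, 57, 63, 86, 93, 107, 113, 125]

Fragments:
  8→23: 15 bp
  23→43: 20 bp
  43→45: 2 bp
  45→51: 6 bp
  51→57: 6 bp
  57→63: 6 bp
  63→86: 23 bp
  86→93: 7 bp
  93→107: 14 bp
  107→113: 6 bp
  113→125: 12 bp
  125→8 (wrap): 130-125+8 = 13 bp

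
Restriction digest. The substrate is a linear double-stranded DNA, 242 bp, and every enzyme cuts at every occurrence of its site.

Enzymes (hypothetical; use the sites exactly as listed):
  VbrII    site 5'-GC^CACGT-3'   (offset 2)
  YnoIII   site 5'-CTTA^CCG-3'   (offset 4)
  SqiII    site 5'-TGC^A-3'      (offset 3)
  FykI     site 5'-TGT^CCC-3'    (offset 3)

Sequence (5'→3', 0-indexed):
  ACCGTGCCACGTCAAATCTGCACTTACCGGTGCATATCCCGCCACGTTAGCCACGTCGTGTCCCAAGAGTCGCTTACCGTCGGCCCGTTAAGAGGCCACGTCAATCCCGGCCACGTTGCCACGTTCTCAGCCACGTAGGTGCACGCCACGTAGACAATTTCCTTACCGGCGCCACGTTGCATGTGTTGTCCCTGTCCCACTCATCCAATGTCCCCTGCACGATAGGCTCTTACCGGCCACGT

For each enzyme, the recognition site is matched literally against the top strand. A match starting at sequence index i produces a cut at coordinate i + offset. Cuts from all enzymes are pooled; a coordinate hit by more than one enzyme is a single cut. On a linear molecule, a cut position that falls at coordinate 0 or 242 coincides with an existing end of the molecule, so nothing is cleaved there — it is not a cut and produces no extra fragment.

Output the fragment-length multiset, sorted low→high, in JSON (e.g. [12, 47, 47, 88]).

Site scan:
  VbrII GCCACGT/2: at [5, 40, 49, 94, 109, 117, 129, 144, 170, 235] ⇒ [7, 42, 51, 96, 111, 119, 131, 146, 172, 237]
  YnoIII CTTACCG/4: at [22, 72, 161, 228] ⇒ [26, 76, 165, 232]
  SqiII TGCA/3: at [18, 30, 139, 177, 215] ⇒ [21, 33, 142, 180, 218]
  FykI TGTCCC/3: at [58, 186, 192, 208] ⇒ [61, 189, 195, 211]

Pooled cuts: [7, 21, 26, 33, 42, 51, 61, 76, 96, 111, 119, 131, 142, 146, 165, 172, 180, 189, 195, 211, 218, 232, 237]

Fragments:
  [0,7): 7 bp
  [7,21): 14 bp
  [21,26): 5 bp
  [26,33): 7 bp
  [33,42): 9 bp
  [42,51): 9 bp
  [51,61): 10 bp
  [61,76): 15 bp
  [76,96): 20 bp
  [96,111): 15 bp
  [111,119): 8 bp
  [119,131): 12 bp
  [131,142): 11 bp
  [142,146): 4 bp
  [146,165): 19 bp
  [165,172): 7 bp
  [172,180): 8 bp
  [180,189): 9 bp
  [189,195): 6 bp
  [195,211): 16 bp
  [211,218): 7 bp
  [218,232): 14 bp
  [232,237): 5 bp
  [237,242): 5 bp

[4,5,5,5,6,7,7,7,7,8,8,9,9,9,10,11,12,14,14,15,15,16,19,20]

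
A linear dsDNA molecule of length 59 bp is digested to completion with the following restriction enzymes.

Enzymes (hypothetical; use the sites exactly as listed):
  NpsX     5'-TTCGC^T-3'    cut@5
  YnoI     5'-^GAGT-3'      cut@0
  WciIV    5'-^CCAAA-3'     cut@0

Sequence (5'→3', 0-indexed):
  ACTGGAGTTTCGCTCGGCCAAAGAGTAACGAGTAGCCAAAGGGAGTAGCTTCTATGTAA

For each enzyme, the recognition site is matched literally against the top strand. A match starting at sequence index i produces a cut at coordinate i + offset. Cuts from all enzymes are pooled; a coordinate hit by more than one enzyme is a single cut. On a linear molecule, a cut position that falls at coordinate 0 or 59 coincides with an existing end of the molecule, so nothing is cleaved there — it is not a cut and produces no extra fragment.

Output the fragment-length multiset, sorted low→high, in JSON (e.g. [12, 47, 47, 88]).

Per-enzyme occurrences:
  NpsX (TTCGCT, off=5): starts [8] → cuts [13]
  YnoI (GAGT, off=0): starts [4, 22, 29, 42] → cuts [4, 22, 29, 42]
  WciIV (CCAAA, off=0): starts [17, 35] → cuts [17, 35]

All cut coordinates (distinct, sorted): [4, 13, 17, 22, 29, 35, 42]

Fragment lengths:
  [0,4): 4 bp
  [4,13): 9 bp
  [13,17): 4 bp
  [17,22): 5 bp
  [22,29): 7 bp
  [29,35): 6 bp
  [35,42): 7 bp
  [42,59): 17 bp

[4,4,5,6,7,7,9,17]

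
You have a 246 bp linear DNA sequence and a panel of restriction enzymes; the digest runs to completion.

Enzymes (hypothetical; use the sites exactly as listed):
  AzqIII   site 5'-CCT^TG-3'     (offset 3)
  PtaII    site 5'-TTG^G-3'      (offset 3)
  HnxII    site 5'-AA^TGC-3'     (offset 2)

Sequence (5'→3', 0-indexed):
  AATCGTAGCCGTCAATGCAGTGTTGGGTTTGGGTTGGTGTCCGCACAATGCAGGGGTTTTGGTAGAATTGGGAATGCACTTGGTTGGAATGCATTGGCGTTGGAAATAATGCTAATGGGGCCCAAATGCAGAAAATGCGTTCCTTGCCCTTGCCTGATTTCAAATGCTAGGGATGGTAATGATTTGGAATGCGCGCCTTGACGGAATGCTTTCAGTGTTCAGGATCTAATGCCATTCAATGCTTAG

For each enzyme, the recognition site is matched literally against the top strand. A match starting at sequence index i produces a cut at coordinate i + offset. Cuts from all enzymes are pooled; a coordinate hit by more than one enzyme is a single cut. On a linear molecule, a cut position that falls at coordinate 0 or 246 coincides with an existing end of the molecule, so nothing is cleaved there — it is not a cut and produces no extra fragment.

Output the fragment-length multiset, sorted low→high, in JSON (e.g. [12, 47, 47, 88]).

Site scan:
  AzqIII CCTTG/3: at [141, 147, 195] ⇒ [144, 150, 198]
  PtaII TTGG/3: at [22, 28, 33, 58, 67, 79, 83, 93, 99, 183] ⇒ [25, 31, 36, 61, 70, 82, 86, 96, 102, 186]
  HnxII AATGC/2: at [13, 46, 72, 87, 107, 124, 133, 162, 187, 204, 227, 237] ⇒ [15, 48, 74, 89, 109, 126, 135, 164, 189, 206, 229, 239]

All cut coordinates (distinct, sorted): [15, 25, 31, 36, 48, 61, 70, 74, 82, 86, 89, 96, 102, 109, 126, 135, 144, 150, 164, 186, 189, 198, 206, 229, 239]

Fragment lengths:
  [0,15): 15 bp
  [15,25): 10 bp
  [25,31): 6 bp
  [31,36): 5 bp
  [36,48): 12 bp
  [48,61): 13 bp
  [61,70): 9 bp
  [70,74): 4 bp
  [74,82): 8 bp
  [82,86): 4 bp
  [86,89): 3 bp
  [89,96): 7 bp
  [96,102): 6 bp
  [102,109): 7 bp
  [109,126): 17 bp
  [126,135): 9 bp
  [135,144): 9 bp
  [144,150): 6 bp
  [150,164): 14 bp
  [164,186): 22 bp
  [186,189): 3 bp
  [189,198): 9 bp
  [198,206): 8 bp
  [206,229): 23 bp
  [229,239): 10 bp
  [239,246): 7 bp

[3,3,4,4,5,6,6,6,7,7,7,8,8,9,9,9,9,10,10,12,13,14,15,17,22,23]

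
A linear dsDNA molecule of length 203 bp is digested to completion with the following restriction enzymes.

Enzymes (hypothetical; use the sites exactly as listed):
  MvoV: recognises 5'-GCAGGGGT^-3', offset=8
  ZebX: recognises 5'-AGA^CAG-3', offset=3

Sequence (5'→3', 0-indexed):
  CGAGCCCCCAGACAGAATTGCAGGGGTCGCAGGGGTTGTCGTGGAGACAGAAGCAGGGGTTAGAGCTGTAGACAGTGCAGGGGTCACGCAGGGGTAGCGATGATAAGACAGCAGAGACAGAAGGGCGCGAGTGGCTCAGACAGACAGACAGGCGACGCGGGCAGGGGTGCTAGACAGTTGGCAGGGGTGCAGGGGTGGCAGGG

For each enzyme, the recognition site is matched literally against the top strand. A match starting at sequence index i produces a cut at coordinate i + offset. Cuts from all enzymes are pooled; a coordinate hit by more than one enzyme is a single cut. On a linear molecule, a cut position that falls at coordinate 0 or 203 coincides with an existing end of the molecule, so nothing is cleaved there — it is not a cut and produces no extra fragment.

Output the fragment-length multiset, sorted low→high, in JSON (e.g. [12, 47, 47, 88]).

Scan for sites:
  MvoV GCAGGGGT/8: at [19, 28, 52, 76, 87, 160, 180, 188] ⇒ [27, 36, 60, 84, 95, 168, 188, 196]
  ZebX AGACAG/3: at [9, 44, 69, 105, 114, 137, 141, 145, 171] ⇒ [12, 47, 72, 108, 117, 140, 144, 148, 174]

Pooled cuts: [12, 27, 36, 47, 60, 72, 84, 95, 108, 117, 140, 144, 148, 168, 174, 188, 196]

Fragments:
  [0,12): 12 bp
  [12,27): 15 bp
  [27,36): 9 bp
  [36,47): 11 bp
  [47,60): 13 bp
  [60,72): 12 bp
  [72,84): 12 bp
  [84,95): 11 bp
  [95,108): 13 bp
  [108,117): 9 bp
  [117,140): 23 bp
  [140,144): 4 bp
  [144,148): 4 bp
  [148,168): 20 bp
  [168,174): 6 bp
  [174,188): 14 bp
  [188,196): 8 bp
  [196,203): 7 bp

[4,4,6,7,8,9,9,11,11,12,12,12,13,13,14,15,20,23]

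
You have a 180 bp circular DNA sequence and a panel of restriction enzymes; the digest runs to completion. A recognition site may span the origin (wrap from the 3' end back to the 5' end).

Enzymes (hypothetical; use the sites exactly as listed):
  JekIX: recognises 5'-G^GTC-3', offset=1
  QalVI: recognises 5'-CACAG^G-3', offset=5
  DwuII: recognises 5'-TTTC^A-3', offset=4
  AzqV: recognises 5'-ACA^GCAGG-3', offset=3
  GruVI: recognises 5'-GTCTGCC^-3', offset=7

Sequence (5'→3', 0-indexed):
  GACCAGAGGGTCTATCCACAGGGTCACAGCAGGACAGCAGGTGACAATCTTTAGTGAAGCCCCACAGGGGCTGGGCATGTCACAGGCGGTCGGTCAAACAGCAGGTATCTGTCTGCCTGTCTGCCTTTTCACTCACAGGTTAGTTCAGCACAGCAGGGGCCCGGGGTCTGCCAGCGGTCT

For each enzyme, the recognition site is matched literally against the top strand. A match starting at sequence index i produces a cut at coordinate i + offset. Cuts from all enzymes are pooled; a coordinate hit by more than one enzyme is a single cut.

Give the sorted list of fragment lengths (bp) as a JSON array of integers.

Site scan:
  JekIX (GGTC, off=1): starts [8, 21, 87, 91, 164, 175] → cuts [9, 22, 88, 92, 165, 176]
  QalVI (CACAGG, off=5): starts [16, 62, 80, 133] → cuts [21, 67, 85, 138]
  DwuII (TTTCA, off=4): starts [126] → cuts [130]
  AzqV (ACAGCAGG, off=3): starts [25, 33, 97, 149] → cuts [28, 36, 100, 152]
  GruVI (GTCTGCC, off=7): starts [110, 118, 165] → cuts [117, 125, 172]

All cut coordinates (distinct, sorted): [9, 21, 22, 28, 36, 67, 85, 88, 92, 100, 117, 125, 130, 138, 152, 165, 172, 176]

Fragment lengths:
  9→21: 12 bp
  21→22: 1 bp
  22→28: 6 bp
  28→36: 8 bp
  36→67: 31 bp
  67→85: 18 bp
  85→88: 3 bp
  88→92: 4 bp
  92→100: 8 bp
  100→117: 17 bp
  117→125: 8 bp
  125→130: 5 bp
  130→138: 8 bp
  138→152: 14 bp
  152→165: 13 bp
  165→172: 7 bp
  172→176: 4 bp
  176→9 (wrap): 180-176+9 = 13 bp

[1,3,4,4,5,6,7,8,8,8,8,12,13,13,14,17,18,31]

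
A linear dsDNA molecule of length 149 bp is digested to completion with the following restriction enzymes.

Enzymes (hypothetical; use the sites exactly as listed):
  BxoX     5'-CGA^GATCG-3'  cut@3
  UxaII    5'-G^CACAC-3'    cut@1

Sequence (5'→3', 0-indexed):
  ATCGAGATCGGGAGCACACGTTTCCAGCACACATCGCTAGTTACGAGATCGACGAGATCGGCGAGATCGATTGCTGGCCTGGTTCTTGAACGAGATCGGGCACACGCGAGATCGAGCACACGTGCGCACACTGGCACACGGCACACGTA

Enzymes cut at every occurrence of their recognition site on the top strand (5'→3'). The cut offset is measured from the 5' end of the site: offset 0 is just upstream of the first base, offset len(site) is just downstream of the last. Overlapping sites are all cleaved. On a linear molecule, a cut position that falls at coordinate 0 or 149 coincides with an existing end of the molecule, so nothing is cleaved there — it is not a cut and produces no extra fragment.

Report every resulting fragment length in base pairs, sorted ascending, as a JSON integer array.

Per-enzyme occurrences:
  BxoX CGAGATCG/3: at [2, 43, 52, 61, 90, 106] ⇒ [5, 46, 55, 64, 93, 109]
  UxaII GCACAC/1: at [13, 26, 99, 115, 125, 133, 140] ⇒ [14, 27, 100, 116, 126, 134, 141]

Pooled cuts: [5, 14, 27, 46, 55, 64, 93, 100, 109, 116, 126, 134, 141]

Fragment lengths:
  [0,5): 5 bp
  [5,14): 9 bp
  [14,27): 13 bp
  [27,46): 19 bp
  [46,55): 9 bp
  [55,64): 9 bp
  [64,93): 29 bp
  [93,100): 7 bp
  [100,109): 9 bp
  [109,116): 7 bp
  [116,126): 10 bp
  [126,134): 8 bp
  [134,141): 7 bp
  [141,149): 8 bp

[5,7,7,7,8,8,9,9,9,9,10,13,19,29]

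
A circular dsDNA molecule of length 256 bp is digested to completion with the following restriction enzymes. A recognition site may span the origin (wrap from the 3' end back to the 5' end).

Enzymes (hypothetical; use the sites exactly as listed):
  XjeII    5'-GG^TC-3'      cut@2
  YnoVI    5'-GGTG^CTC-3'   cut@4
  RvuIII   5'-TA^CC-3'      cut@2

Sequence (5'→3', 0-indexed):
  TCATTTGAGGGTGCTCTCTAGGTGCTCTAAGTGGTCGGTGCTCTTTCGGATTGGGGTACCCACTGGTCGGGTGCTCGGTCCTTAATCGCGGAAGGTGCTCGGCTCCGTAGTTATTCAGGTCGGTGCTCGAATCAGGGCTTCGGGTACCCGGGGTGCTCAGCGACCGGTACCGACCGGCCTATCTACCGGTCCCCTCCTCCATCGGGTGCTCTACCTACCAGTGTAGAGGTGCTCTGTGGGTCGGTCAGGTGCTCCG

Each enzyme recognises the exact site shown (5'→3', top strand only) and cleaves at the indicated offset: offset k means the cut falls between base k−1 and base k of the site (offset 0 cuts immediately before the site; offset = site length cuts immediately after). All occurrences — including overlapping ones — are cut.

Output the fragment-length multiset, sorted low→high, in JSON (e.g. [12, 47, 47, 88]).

Per-enzyme occurrences:
  XjeII (GGTC, off=2): starts [32, 64, 76, 117, 187, 238, 242] → cuts [34, 66, 78, 119, 189, 240, 244]
  YnoVI (GGTGCTC, off=4): starts [9, 20, 36, 69, 93, 121, 151, 204, 227, 247] → cuts [13, 24, 40, 73, 97, 125, 155, 208, 231, 251]
  RvuIII (TACC, off=2): starts [56, 144, 167, 183, 211, 215] → cuts [58, 146, 169, 185, 213, 217]

Pooled cuts: [13, 24, 34, 40, 58, 66, 73, 78, 97, 119, 125, 146, 155, 169, 185, 189, 208, 213, 217, 231, 240, 244, 251]

Fragments:
  13→24: 11 bp
  24→34: 10 bp
  34→40: 6 bp
  40→58: 18 bp
  58→66: 8 bp
  66→73: 7 bp
  73→78: 5 bp
  78→97: 19 bp
  97→119: 22 bp
  119→125: 6 bp
  125→146: 21 bp
  146→155: 9 bp
  155→169: 14 bp
  169→185: 16 bp
  185→189: 4 bp
  189→208: 19 bp
  208→213: 5 bp
  213→217: 4 bp
  217→231: 14 bp
  231→240: 9 bp
  240→244: 4 bp
  244→251: 7 bp
  251→13 (wrap): 256-251+13 = 18 bp

[4,4,4,5,5,6,6,7,7,8,9,9,10,11,14,14,16,18,18,19,19,21,22]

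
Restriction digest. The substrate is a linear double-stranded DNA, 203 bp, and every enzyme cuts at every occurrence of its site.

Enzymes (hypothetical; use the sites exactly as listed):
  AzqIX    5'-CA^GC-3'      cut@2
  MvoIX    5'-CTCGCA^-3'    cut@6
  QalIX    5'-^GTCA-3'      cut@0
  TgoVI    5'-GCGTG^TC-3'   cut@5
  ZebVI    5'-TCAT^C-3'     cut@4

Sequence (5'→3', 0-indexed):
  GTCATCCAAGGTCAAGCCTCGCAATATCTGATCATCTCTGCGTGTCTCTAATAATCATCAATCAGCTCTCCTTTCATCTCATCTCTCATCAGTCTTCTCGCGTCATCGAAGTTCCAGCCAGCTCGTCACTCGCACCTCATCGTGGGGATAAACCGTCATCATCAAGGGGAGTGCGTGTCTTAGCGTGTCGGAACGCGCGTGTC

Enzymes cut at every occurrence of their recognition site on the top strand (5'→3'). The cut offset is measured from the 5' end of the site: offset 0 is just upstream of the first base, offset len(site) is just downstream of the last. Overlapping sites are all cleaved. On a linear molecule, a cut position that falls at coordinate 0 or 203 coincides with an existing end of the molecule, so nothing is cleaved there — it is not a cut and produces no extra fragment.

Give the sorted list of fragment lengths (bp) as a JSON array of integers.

Scan for sites:
  AzqIX CAGC/2: at [62, 114, 118] ⇒ [64, 116, 120]
  MvoIX CTCGCA/6: at [17, 128] ⇒ [23, 134]
  QalIX GTCA/0: at [0, 10, 101, 124, 154] ⇒ [10, 101, 124, 154] (position 0 is a terminus of the linear molecule — no cut)
  TgoVI GCGTGTC/5: at [39, 172, 182, 196] ⇒ [44, 177, 187, 201]
  ZebVI TCATC/4: at [1, 31, 54, 73, 78, 85, 102, 136, 155, 158] ⇒ [5, 35, 58, 77, 82, 89, 106, 140, 159, 162]

All cut coordinates (distinct, sorted): [5, 10, 23, 35, 44, 58, 64, 77, 82, 89, 101, 106, 116, 120, 124, 134, 140, 154, 159, 162, 177, 187, 201]

Fragments:
  [0,5): 5 bp
  [5,10): 5 bp
  [10,23): 13 bp
  [23,35): 12 bp
  [35,44): 9 bp
  [44,58): 14 bp
  [58,64): 6 bp
  [64,77): 13 bp
  [77,82): 5 bp
  [82,89): 7 bp
  [89,101): 12 bp
  [101,106): 5 bp
  [106,116): 10 bp
  [116,120): 4 bp
  [120,124): 4 bp
  [124,134): 10 bp
  [134,140): 6 bp
  [140,154): 14 bp
  [154,159): 5 bp
  [159,162): 3 bp
  [162,177): 15 bp
  [177,187): 10 bp
  [187,201): 14 bp
  [201,203): 2 bp

[2,3,4,4,5,5,5,5,5,6,6,7,9,10,10,10,12,12,13,13,14,14,14,15]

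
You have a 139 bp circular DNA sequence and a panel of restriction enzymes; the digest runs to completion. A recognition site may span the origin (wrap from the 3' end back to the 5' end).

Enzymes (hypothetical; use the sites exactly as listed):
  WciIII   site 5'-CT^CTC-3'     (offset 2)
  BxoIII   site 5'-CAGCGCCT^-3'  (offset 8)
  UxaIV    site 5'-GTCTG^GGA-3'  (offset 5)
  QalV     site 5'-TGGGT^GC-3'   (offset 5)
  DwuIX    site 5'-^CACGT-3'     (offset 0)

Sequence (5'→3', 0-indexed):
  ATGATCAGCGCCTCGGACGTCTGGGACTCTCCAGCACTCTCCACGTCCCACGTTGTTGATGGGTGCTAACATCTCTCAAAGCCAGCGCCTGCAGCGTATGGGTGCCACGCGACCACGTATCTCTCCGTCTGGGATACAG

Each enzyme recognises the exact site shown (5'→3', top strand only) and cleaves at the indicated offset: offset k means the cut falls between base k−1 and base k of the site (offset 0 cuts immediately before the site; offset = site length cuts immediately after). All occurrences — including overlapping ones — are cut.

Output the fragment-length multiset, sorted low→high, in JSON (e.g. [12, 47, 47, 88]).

Per-enzyme occurrences:
  WciIII CTCTC/2: at [26, 36, 72, 120] ⇒ [28, 38, 74, 122]
  BxoIII CAGCGCCT/8: at [5, 82] ⇒ [13, 90]
  UxaIV GTCTGGGA/5: at [18, 126] ⇒ [23, 131]
  QalV TGGGTGC/5: at [59, 98] ⇒ [64, 103]
  DwuIX CACGT/0: at [41, 48, 113] ⇒ [41, 48, 113]

Pooled cuts: [13, 23, 28, 38, 41, 48, 64, 74, 90, 103, 113, 122, 131]

Fragment lengths:
  13→23: 10 bp
  23→28: 5 bp
  28→38: 10 bp
  38→41: 3 bp
  41→48: 7 bp
  48→64: 16 bp
  64→74: 10 bp
  74→90: 16 bp
  90→103: 13 bp
  103→113: 10 bp
  113→122: 9 bp
  122→131: 9 bp
  131→13 (wrap): 139-131+13 = 21 bp

[3,5,7,9,9,10,10,10,10,13,16,16,21]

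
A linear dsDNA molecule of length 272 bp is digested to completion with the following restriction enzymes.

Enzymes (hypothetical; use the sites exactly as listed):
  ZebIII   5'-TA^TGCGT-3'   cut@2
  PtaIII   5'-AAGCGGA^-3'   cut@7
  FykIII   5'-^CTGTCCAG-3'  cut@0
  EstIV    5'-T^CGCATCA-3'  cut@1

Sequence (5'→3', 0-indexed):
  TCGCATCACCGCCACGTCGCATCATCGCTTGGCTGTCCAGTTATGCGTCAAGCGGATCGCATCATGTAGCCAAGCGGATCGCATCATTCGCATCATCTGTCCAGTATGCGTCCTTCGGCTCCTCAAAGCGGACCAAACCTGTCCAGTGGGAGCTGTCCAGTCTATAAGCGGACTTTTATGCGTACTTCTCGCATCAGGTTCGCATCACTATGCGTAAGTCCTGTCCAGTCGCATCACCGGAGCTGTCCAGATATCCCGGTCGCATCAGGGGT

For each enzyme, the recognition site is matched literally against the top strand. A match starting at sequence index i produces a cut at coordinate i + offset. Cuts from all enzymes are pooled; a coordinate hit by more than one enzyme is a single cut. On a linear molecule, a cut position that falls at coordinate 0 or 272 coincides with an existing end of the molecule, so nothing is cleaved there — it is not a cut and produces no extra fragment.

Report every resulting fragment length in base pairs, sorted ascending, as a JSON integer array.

Per-enzyme occurrences:
  ZebIII TATGCGT/2: at [41, 104, 176, 208] ⇒ [43, 106, 178, 210]
  PtaIII AAGCGGA/7: at [49, 71, 125, 165] ⇒ [56, 78, 132, 172]
  FykIII CTGTCCAG/0: at [32, 96, 138, 152, 220, 242] ⇒ [32, 96, 138, 152, 220, 242]
  EstIV TCGCATCA/1: at [0, 16, 56, 78, 87, 188, 199, 228, 259] ⇒ [1, 17, 57, 79, 88, 189, 200, 229, 260]

All cut coordinates (distinct, sorted): [1, 17, 32, 43, 56, 57, 78, 79, 88, 96, 106, 132, 138, 152, 172, 178, 189, 200, 210, 220, 229, 242, 260]

Fragment lengths:
  [0,1): 1 bp
  [1,17): 16 bp
  [17,32): 15 bp
  [32,43): 11 bp
  [43,56): 13 bp
  [56,57): 1 bp
  [57,78): 21 bp
  [78,79): 1 bp
  [79,88): 9 bp
  [88,96): 8 bp
  [96,106): 10 bp
  [106,132): 26 bp
  [132,138): 6 bp
  [138,152): 14 bp
  [152,172): 20 bp
  [172,178): 6 bp
  [178,189): 11 bp
  [189,200): 11 bp
  [200,210): 10 bp
  [210,220): 10 bp
  [220,229): 9 bp
  [229,242): 13 bp
  [242,260): 18 bp
  [260,272): 12 bp

[1,1,1,6,6,8,9,9,10,10,10,11,11,11,12,13,13,14,15,16,18,20,21,26]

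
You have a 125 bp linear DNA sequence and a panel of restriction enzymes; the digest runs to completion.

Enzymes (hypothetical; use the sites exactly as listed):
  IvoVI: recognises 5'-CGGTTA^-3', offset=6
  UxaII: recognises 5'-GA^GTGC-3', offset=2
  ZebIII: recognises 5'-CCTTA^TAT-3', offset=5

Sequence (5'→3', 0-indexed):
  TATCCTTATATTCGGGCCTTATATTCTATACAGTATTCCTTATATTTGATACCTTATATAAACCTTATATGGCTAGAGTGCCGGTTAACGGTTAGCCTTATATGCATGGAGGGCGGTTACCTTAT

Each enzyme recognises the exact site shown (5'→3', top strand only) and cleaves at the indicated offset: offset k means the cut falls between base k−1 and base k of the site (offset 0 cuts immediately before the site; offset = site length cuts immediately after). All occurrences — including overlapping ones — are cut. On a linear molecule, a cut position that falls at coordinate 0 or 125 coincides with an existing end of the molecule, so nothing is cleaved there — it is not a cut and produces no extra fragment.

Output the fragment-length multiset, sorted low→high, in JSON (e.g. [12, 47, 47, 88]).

Site scan:
  IvoVI (CGGTTA, off=6): starts [81, 88, 113] → cuts [87, 94, 119]
  UxaII (GAGTGC, off=2): starts [75] → cuts [77]
  ZebIII (CCTTATAT, off=5): starts [3, 16, 37, 51, 62, 95] → cuts [8, 21, 42, 56, 67, 100]

All cut coordinates (distinct, sorted): [8, 21, 42, 56, 67, 77, 87, 94, 100, 119]

Fragments:
  [0,8): 8 bp
  [8,21): 13 bp
  [21,42): 21 bp
  [42,56): 14 bp
  [56,67): 11 bp
  [67,77): 10 bp
  [77,87): 10 bp
  [87,94): 7 bp
  [94,100): 6 bp
  [100,119): 19 bp
  [119,125): 6 bp

[6,6,7,8,10,10,11,13,14,19,21]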